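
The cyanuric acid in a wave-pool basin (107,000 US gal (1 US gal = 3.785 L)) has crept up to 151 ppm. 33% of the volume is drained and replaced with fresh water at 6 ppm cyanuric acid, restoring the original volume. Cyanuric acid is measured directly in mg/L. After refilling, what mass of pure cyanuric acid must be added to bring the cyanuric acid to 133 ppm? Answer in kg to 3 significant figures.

12.1 kg

Volume: 107,000 US gal × 3.785 L/gal = 404,995 L.
After draining 33% and refilling: 151 × 0.67 + 6 × 0.33 = 103.15 ppm.
Deficit to target: 133 − 103.15 = 29.85 mg/L.
Mass: 29.85 mg/L × 404,995 L = 12,090 g cyanuric acid.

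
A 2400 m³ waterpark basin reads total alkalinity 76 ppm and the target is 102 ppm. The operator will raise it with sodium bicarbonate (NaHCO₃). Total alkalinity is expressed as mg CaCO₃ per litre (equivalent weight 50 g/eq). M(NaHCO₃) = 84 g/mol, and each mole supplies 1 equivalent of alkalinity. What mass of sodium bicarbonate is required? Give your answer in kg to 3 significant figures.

Volume: 2400 m³ = 2,400,000 L.
Alkalinity to add: (102 − 76) = 26 mg/L as CaCO₃ × 2,400,000 L = 62,400 g as CaCO₃.
Equivalents: 62,400 g ÷ 50 g/eq = 1248 eq.
NaHCO₃ supplies 1 eq per mole → 1248 mol.
Mass: 1248 mol × 84 g/mol = 104,800 g.

105 kg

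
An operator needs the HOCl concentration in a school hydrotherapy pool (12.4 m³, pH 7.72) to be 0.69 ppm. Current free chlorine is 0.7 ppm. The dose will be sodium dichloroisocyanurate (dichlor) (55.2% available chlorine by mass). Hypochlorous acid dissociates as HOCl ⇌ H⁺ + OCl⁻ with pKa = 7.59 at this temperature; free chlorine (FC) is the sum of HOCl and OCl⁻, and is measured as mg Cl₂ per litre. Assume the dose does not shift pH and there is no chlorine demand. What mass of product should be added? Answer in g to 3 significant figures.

20.7 g

Volume: 12.4 m³ = 12,400 L.
[OCl⁻]/[HOCl] = 10^(pH − pKa) = 10^(7.72 − 7.59) = 1.349; fraction as HOCl = 1/(1 + 1.349) = 0.4257.
Free chlorine required for 0.69 ppm HOCl: 0.69 / 0.4257 = 1.621 ppm.
FC to add: 1.621 − 0.7 = 0.9208 mg/L as Cl₂.
Cl₂ equivalent: 0.9208 mg/L × 12,400 L = 11.42 g.
Product at 55.2% available Cl: 11.42 / 0.552 = 20.68 g.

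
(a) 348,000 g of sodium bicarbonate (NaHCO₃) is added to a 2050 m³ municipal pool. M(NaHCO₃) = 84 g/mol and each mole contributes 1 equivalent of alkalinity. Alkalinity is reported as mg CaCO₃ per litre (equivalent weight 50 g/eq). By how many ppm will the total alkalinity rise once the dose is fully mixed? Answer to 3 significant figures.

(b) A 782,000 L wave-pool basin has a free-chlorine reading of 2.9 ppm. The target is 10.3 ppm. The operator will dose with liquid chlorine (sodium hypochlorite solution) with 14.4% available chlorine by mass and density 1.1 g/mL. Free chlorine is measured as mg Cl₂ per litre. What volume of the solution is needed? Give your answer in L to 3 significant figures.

(a) Volume: 2050 m³ = 2,050,000 L.
(a) Moles of NaHCO₃: 348,000 g ÷ 84 g/mol = 4143 mol → 4143 eq of alkalinity.
(a) As CaCO₃: 4143 eq × 50 g/eq = 207,100 g.
(a) Rise: 207,100 g / 2,050,000 L × 1000 = 101 mg/L.

(b) Chlorine deficit: 10.3 − 2.9 = 7.4 ppm = 7.4 mg/L as Cl₂.
(b) Cl₂ equivalent needed: 7.4 mg/L × 782,000 L = 5,787,000 mg = 5787 g.
(b) Product at 14.4% available chlorine: 5787 / 0.144 = 40,190 g.
(b) Volume at density 1.1 g/mL: 40,190 g ÷ 1.1 g/mL = 36,530 mL.

(a) 101 ppm; (b) 36.5 L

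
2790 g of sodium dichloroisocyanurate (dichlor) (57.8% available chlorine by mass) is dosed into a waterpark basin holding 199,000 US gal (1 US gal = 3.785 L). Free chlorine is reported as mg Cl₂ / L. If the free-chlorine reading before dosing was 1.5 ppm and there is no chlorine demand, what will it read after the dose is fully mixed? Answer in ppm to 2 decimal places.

3.64 ppm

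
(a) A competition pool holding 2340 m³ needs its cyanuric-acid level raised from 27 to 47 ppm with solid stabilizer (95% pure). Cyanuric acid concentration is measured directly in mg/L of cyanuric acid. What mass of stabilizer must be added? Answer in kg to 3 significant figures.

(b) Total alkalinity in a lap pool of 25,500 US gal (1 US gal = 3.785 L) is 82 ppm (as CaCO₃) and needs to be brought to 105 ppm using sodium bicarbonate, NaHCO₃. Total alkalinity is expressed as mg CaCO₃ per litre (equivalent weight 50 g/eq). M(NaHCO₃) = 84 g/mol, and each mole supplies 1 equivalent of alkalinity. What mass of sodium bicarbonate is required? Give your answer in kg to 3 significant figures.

(a) 49.3 kg; (b) 3.73 kg

(a) Volume: 2340 m³ = 2,340,000 L.
(a) CYA to add: (47 − 27) = 20 mg/L × 2,340,000 L = 46,800 g cyanuric acid.
(a) At 95% purity: 46,800 / 0.95 = 49,260 g product.

(b) Volume: 25,500 US gal × 3.785 L/gal = 96,518 L.
(b) Alkalinity to add: (105 − 82) = 23 mg/L as CaCO₃ × 96,518 L = 2220 g as CaCO₃.
(b) Equivalents: 2220 g ÷ 50 g/eq = 44.4 eq.
(b) NaHCO₃ supplies 1 eq per mole → 44.4 mol.
(b) Mass: 44.4 mol × 84 g/mol = 3729 g.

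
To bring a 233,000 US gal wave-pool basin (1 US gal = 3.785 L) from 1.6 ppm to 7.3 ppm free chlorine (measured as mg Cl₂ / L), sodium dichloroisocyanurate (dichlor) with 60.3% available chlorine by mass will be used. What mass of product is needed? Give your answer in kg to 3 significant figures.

Volume: 233,000 US gal × 3.785 L/gal = 881,905 L.
Chlorine deficit: 7.3 − 1.6 = 5.7 ppm = 5.7 mg/L as Cl₂.
Cl₂ equivalent needed: 5.7 mg/L × 881,905 L = 5,027,000 mg = 5027 g.
Product at 60.3% available chlorine: 5027 / 0.603 = 8336 g.

8.34 kg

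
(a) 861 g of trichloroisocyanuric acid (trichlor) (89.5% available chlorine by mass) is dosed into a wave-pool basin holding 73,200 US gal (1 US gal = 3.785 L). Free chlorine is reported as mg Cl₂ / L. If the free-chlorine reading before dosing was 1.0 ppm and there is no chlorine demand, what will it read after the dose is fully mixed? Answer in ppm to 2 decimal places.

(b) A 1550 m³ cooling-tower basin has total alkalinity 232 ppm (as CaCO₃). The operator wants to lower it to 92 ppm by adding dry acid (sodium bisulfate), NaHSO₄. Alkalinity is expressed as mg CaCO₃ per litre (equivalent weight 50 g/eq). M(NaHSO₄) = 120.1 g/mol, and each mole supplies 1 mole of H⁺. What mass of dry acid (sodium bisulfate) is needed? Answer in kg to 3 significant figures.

(a) Volume: 73,200 US gal × 3.785 L/gal = 277,062 L.
(a) Available chlorine delivered: 861 g × 0.895 = 770.6 g as Cl₂.
(a) Concentration rise: 770.6 g / 277,062 L = 2.781 mg/L = 2.78 ppm.
(a) Final FC: 1.0 + 2.78 = 3.78 ppm.

(b) Volume: 1550 m³ = 1,550,000 L.
(b) Alkalinity to neutralize: (232 − 92) = 140 mg/L as CaCO₃ × 1,550,000 L = 217,000 g as CaCO₃.
(b) Equivalents of H⁺ required: 217,000 ÷ 50 g/eq = 4340 eq = 4340 mol NaHSO₄.
(b) Mass of NaHSO₄: 4340 × 120.1 = 521,200 g.

(a) 3.78 ppm; (b) 521 kg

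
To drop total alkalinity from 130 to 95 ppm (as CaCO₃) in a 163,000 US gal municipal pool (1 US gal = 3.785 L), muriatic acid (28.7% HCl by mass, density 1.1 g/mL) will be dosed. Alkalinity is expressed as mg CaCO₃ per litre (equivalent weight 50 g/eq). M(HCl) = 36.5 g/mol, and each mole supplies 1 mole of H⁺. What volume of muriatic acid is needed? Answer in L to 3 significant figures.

49.9 L

Volume: 163,000 US gal × 3.785 L/gal = 616,955 L.
Alkalinity to neutralize: (130 − 95) = 35 mg/L as CaCO₃ × 616,955 L = 21,590 g as CaCO₃.
Equivalents of H⁺ required: 21,590 ÷ 50 g/eq = 431.9 eq = 431.9 mol HCl.
Mass of HCl: 431.9 × 36.5 = 15,760 g.
Mass of 28.7% solution: 15,760 / 0.287 = 54,920 g.
Volume: 54,920 g ÷ 1.1 g/mL = 49,930 mL.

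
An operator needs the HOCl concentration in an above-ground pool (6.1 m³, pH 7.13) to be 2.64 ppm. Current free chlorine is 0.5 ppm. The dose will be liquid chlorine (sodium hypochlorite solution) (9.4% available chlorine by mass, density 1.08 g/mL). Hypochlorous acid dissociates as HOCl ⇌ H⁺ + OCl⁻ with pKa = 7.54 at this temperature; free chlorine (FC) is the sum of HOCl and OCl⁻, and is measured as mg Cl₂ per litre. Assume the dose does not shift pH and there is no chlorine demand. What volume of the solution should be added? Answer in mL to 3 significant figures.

190 mL

Volume: 6.1 m³ = 6,100 L.
[OCl⁻]/[HOCl] = 10^(pH − pKa) = 10^(7.13 − 7.54) = 0.389; fraction as HOCl = 1/(1 + 0.389) = 0.7199.
Free chlorine required for 2.64 ppm HOCl: 2.64 / 0.7199 = 3.667 ppm.
FC to add: 3.667 − 0.5 = 3.167 mg/L as Cl₂.
Cl₂ equivalent: 3.167 mg/L × 6,100 L = 19.32 g.
Product at 9.4% available Cl: 19.32 / 0.094 = 205.5 g.
Volume: 205.5 g ÷ 1.08 g/mL = 190.3 mL.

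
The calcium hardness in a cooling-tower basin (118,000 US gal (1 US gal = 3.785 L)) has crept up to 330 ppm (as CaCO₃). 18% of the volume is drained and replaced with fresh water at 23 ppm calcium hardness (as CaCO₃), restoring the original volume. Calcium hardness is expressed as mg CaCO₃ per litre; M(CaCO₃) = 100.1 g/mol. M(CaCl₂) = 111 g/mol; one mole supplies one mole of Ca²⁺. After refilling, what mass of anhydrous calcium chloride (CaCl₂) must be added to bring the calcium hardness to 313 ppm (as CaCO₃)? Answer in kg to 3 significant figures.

18.9 kg

Volume: 118,000 US gal × 3.785 L/gal = 446,630 L.
After draining 18% and refilling: 330 × 0.82 + 23 × 0.18 = 274.74 ppm.
Deficit to target: 313 − 274.74 = 38.26 mg/L.
As CaCO₃: 38.26 mg/L × 446,630 L = 17,090 g; ÷ 100.1 = 170.7 mol Ca²⁺.
Mass: 170.7 × 111 = 18,950 g.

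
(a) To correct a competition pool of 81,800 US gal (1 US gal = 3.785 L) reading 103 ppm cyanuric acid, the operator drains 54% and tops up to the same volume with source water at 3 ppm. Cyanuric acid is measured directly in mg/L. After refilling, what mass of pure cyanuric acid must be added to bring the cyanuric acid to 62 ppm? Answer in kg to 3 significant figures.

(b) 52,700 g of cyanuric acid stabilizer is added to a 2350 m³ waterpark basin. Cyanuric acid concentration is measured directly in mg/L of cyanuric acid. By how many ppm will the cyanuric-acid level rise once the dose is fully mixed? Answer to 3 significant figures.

(a) Volume: 81,800 US gal × 3.785 L/gal = 309,613 L.
(a) After draining 54% and refilling: 103 × 0.46 + 3 × 0.54 = 49 ppm.
(a) Deficit to target: 62 − 49 = 13 mg/L.
(a) Mass: 13 mg/L × 309,613 L = 4025 g cyanuric acid.

(b) Volume: 2350 m³ = 2,350,000 L.
(b) Rise: 52,700 g / 2,350,000 L × 1000 = 22.43 mg/L.

(a) 4.02 kg; (b) 22.4 ppm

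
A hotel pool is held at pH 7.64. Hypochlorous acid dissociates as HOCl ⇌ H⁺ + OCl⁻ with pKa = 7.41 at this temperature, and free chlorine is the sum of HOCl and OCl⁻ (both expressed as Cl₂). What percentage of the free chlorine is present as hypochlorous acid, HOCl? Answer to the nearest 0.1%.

37.1%

[OCl⁻]/[HOCl] = 10^(pH − pKa) = 10^(7.64 − 7.41) = 10^0.23 = 1.698.
Fraction as HOCl = 1 / (1 + 1.698) = 0.3706.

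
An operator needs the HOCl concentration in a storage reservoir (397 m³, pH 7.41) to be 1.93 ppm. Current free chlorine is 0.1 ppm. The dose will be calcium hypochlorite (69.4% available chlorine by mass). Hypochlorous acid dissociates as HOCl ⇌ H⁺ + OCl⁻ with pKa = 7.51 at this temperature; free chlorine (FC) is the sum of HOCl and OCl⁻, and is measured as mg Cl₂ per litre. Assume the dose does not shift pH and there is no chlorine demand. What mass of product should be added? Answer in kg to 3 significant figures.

1.92 kg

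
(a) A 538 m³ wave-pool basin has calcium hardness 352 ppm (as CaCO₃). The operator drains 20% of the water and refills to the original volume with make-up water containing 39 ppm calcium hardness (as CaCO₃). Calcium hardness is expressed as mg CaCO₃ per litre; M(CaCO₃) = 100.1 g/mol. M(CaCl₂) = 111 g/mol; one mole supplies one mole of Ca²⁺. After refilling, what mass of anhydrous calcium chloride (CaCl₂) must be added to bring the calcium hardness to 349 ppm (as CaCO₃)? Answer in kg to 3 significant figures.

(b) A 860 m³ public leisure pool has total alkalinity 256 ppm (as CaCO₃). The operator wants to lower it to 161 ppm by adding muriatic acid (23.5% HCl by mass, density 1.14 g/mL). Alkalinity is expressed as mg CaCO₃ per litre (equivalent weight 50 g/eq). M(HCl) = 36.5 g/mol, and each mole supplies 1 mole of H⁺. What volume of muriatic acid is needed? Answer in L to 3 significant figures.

(a) 35.6 kg; (b) 223 L

(a) Volume: 538 m³ = 538,000 L.
(a) After draining 20% and refilling: 352 × 0.80 + 39 × 0.20 = 289.4 ppm.
(a) Deficit to target: 349 − 289.4 = 59.6 mg/L.
(a) As CaCO₃: 59.6 mg/L × 538,000 L = 32,060 g; ÷ 100.1 = 320.3 mol Ca²⁺.
(a) Mass: 320.3 × 111 = 35,560 g.

(b) Volume: 860 m³ = 860,000 L.
(b) Alkalinity to neutralize: (256 − 161) = 95 mg/L as CaCO₃ × 860,000 L = 81,700 g as CaCO₃.
(b) Equivalents of H⁺ required: 81,700 ÷ 50 g/eq = 1634 eq = 1634 mol HCl.
(b) Mass of HCl: 1634 × 36.5 = 59,640 g.
(b) Mass of 23.5% solution: 59,640 / 0.235 = 253,800 g.
(b) Volume: 253,800 g ÷ 1.14 g/mL = 222,600 mL.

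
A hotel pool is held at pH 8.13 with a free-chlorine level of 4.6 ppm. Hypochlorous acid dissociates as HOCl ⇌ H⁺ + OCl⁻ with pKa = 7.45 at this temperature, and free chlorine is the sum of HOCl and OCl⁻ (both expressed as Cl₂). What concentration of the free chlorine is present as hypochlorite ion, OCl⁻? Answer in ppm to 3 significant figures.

[OCl⁻]/[HOCl] = 10^(pH − pKa) = 10^(8.13 − 7.45) = 10^0.68 = 4.786.
Fraction as HOCl = 1 / (1 + 4.786) = 0.1728.
OCl⁻ = (1 − 0.1728) × 4.6 ppm = 3.805 ppm.

3.81 ppm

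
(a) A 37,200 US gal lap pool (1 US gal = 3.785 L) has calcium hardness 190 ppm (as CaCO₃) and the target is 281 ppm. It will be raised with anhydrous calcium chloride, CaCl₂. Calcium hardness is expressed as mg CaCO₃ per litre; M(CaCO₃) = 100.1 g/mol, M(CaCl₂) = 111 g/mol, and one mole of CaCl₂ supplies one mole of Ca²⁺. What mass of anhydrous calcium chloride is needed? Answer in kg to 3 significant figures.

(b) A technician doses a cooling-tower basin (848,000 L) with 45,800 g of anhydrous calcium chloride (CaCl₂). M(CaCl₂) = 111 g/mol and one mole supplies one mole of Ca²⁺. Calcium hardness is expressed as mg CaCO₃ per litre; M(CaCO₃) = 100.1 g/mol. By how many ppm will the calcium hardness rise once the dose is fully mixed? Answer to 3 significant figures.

(a) 14.2 kg; (b) 48.7 ppm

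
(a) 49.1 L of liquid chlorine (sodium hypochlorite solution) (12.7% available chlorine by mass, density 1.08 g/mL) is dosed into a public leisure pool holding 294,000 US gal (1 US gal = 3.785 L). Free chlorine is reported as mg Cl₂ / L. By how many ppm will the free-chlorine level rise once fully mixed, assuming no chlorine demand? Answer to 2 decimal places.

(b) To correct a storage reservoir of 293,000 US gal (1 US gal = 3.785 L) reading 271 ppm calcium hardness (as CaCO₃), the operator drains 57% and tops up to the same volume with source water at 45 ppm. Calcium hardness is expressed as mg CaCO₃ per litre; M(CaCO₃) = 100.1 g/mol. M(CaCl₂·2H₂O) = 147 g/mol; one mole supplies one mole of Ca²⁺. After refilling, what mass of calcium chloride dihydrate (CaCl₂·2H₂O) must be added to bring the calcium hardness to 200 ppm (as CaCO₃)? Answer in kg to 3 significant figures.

(a) Volume: 294,000 US gal × 3.785 L/gal = 1,112,790 L.
(a) Mass of solution: 49.1 L × 1000 mL/L × 1.08 g/mL = 53,030 g.
(a) Available chlorine delivered: 53,030 g × 0.127 = 6735 g as Cl₂.
(a) Concentration rise: 6735 g / 1,112,790 L = 6.052 mg/L = 6.05 ppm.

(b) Volume: 293,000 US gal × 3.785 L/gal = 1,109,005 L.
(b) After draining 57% and refilling: 271 × 0.43 + 45 × 0.57 = 142.18 ppm.
(b) Deficit to target: 200 − 142.18 = 57.82 mg/L.
(b) As CaCO₃: 57.82 mg/L × 1,109,005 L = 64,120 g; ÷ 100.1 = 640.6 mol Ca²⁺.
(b) Mass: 640.6 × 147 = 94,170 g.

(a) 6.05 ppm; (b) 94.2 kg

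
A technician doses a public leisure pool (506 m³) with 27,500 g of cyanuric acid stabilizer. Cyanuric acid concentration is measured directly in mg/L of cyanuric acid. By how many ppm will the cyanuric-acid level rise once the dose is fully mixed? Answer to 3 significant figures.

Volume: 506 m³ = 506,000 L.
Rise: 27,500 g / 506,000 L × 1000 = 54.35 mg/L.

54.3 ppm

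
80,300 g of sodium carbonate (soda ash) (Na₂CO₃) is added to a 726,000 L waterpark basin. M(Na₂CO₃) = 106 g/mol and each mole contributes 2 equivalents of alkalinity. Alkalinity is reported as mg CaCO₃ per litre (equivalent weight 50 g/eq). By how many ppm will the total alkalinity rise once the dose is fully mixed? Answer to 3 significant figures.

Moles of Na₂CO₃: 80,300 g ÷ 106 g/mol = 757.5 mol → 1515 eq of alkalinity.
As CaCO₃: 1515 eq × 50 g/eq = 75,750 g.
Rise: 75,750 g / 726,000 L × 1000 = 104.3 mg/L.

104 ppm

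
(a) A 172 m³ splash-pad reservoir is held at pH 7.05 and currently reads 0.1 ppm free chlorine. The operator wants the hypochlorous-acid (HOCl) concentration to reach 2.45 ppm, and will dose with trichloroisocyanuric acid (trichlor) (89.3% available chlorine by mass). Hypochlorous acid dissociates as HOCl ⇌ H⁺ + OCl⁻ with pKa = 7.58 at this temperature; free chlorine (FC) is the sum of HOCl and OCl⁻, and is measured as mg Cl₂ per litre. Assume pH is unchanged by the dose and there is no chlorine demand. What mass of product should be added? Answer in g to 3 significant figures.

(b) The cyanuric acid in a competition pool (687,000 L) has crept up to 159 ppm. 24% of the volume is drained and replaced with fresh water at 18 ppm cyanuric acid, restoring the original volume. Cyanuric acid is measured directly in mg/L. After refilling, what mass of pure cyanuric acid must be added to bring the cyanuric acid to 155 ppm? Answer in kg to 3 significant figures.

(a) 592 g; (b) 20.5 kg

(a) Volume: 172 m³ = 172,000 L.
(a) [OCl⁻]/[HOCl] = 10^(pH − pKa) = 10^(7.05 − 7.58) = 0.2951; fraction as HOCl = 1/(1 + 0.2951) = 0.7721.
(a) Free chlorine required for 2.45 ppm HOCl: 2.45 / 0.7721 = 3.173 ppm.
(a) FC to add: 3.173 − 0.1 = 3.073 mg/L as Cl₂.
(a) Cl₂ equivalent: 3.073 mg/L × 172,000 L = 528.6 g.
(a) Product at 89.3% available Cl: 528.6 / 0.893 = 591.9 g.

(b) After draining 24% and refilling: 159 × 0.76 + 18 × 0.24 = 125.16 ppm.
(b) Deficit to target: 155 − 125.16 = 29.84 mg/L.
(b) Mass: 29.84 mg/L × 687,000 L = 20,500 g cyanuric acid.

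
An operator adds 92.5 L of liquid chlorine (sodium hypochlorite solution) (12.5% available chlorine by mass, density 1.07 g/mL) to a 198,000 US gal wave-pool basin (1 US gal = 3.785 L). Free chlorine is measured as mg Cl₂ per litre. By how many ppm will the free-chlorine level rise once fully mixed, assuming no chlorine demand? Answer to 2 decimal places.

16.51 ppm

Volume: 198,000 US gal × 3.785 L/gal = 749,430 L.
Mass of solution: 92.5 L × 1000 mL/L × 1.07 g/mL = 98,980 g.
Available chlorine delivered: 98,980 g × 0.125 = 12,370 g as Cl₂.
Concentration rise: 12,370 g / 749,430 L = 16.51 mg/L = 16.51 ppm.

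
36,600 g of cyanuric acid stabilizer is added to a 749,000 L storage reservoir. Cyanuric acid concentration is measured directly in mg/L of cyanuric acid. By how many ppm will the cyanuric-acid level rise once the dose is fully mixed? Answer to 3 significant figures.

48.9 ppm

Rise: 36,600 g / 749,000 L × 1000 = 48.87 mg/L.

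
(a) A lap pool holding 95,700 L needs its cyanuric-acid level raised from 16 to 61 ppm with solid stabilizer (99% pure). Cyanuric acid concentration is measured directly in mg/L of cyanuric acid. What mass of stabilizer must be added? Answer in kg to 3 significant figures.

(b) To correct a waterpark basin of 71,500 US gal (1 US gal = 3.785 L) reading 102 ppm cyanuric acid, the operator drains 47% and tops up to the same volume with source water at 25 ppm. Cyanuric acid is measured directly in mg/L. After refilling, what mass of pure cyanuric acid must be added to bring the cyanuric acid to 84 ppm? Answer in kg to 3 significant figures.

(a) CYA to add: (61 − 16) = 45 mg/L × 95,700 L = 4306 g cyanuric acid.
(a) At 99% purity: 4306 / 0.99 = 4350 g product.

(b) Volume: 71,500 US gal × 3.785 L/gal = 270,628 L.
(b) After draining 47% and refilling: 102 × 0.53 + 25 × 0.47 = 65.81 ppm.
(b) Deficit to target: 84 − 65.81 = 18.19 mg/L.
(b) Mass: 18.19 mg/L × 270,628 L = 4923 g cyanuric acid.

(a) 4.35 kg; (b) 4.92 kg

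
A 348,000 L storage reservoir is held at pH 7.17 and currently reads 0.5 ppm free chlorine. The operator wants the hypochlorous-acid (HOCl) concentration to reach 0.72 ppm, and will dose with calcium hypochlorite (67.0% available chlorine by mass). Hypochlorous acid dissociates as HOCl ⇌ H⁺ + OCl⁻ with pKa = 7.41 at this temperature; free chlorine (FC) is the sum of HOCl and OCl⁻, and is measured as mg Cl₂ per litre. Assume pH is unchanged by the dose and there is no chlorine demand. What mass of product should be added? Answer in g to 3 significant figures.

[OCl⁻]/[HOCl] = 10^(pH − pKa) = 10^(7.17 − 7.41) = 0.5754; fraction as HOCl = 1/(1 + 0.5754) = 0.6347.
Free chlorine required for 0.72 ppm HOCl: 0.72 / 0.6347 = 1.134 ppm.
FC to add: 1.134 − 0.5 = 0.6343 mg/L as Cl₂.
Cl₂ equivalent: 0.6343 mg/L × 348,000 L = 220.7 g.
Product at 67.0% available Cl: 220.7 / 0.67 = 329.5 g.

329 g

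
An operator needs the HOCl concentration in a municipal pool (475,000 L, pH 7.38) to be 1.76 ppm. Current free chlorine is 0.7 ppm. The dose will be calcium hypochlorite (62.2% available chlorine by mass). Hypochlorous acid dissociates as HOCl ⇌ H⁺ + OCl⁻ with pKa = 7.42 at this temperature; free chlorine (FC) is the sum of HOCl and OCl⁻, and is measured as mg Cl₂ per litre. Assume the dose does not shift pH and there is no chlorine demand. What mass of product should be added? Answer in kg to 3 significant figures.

[OCl⁻]/[HOCl] = 10^(pH − pKa) = 10^(7.38 − 7.42) = 0.912; fraction as HOCl = 1/(1 + 0.912) = 0.523.
Free chlorine required for 1.76 ppm HOCl: 1.76 / 0.523 = 3.365 ppm.
FC to add: 3.365 − 0.7 = 2.665 mg/L as Cl₂.
Cl₂ equivalent: 2.665 mg/L × 475,000 L = 1266 g.
Product at 62.2% available Cl: 1266 / 0.622 = 2035 g.

2.04 kg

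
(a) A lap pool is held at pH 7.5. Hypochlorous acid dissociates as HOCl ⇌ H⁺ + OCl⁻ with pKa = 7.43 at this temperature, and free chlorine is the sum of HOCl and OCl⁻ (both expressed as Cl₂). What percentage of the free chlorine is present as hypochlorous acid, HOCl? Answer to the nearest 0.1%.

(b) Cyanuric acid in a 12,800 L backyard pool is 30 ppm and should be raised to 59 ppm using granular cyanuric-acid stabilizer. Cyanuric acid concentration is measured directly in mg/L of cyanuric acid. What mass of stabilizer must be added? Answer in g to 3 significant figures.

(a) [OCl⁻]/[HOCl] = 10^(pH − pKa) = 10^(7.5 − 7.43) = 10^0.07 = 1.175.
(a) Fraction as HOCl = 1 / (1 + 1.175) = 0.4598.

(b) CYA to add: (59 − 30) = 29 mg/L × 12,800 L = 371.2 g cyanuric acid.

(a) 46.0%; (b) 371 g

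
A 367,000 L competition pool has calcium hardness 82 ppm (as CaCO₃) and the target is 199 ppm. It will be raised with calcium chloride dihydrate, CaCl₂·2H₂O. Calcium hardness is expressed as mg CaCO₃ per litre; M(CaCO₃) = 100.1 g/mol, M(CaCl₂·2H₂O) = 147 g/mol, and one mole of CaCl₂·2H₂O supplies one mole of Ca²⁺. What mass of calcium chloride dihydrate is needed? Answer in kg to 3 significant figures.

Hardness to add: (199 − 82) = 117 mg/L as CaCO₃ × 367,000 L = 42,940 g as CaCO₃.
Moles of Ca²⁺ (1 mol Ca²⁺ ≡ 1 mol CaCO₃): 42,940 / 100.1 g/mol = 429 mol.
Mass of CaCl₂·2H₂O: 429 × 147 = 63,060 g.

63.1 kg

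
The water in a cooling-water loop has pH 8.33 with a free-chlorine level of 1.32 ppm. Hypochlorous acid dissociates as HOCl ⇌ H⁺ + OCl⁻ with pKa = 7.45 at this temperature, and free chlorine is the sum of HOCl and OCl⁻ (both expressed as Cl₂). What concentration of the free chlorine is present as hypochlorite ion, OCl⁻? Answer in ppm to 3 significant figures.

1.17 ppm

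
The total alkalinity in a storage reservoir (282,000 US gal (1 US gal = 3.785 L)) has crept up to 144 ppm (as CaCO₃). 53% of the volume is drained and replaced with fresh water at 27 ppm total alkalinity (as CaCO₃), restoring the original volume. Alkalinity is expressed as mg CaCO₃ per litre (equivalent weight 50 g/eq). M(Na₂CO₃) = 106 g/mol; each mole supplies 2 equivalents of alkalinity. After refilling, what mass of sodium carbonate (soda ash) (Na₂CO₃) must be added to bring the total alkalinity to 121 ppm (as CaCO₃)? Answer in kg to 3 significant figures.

44.1 kg

Volume: 282,000 US gal × 3.785 L/gal = 1,067,370 L.
After draining 53% and refilling: 144 × 0.47 + 27 × 0.53 = 81.99 ppm.
Deficit to target: 121 − 81.99 = 39.01 mg/L.
As CaCO₃: 39.01 mg/L × 1,067,370 L = 41,640 g; ÷ 50 g/eq ÷ 2 = 416.4 mol Na₂CO₃.
Mass: 416.4 × 106 = 44,140 g.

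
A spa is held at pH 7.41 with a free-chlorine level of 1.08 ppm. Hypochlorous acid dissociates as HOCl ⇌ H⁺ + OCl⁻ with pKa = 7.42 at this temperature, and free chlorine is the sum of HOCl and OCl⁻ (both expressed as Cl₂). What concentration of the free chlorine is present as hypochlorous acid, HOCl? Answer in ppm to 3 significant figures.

0.546 ppm

[OCl⁻]/[HOCl] = 10^(pH − pKa) = 10^(7.41 − 7.42) = 10^-0.01 = 0.9772.
Fraction as HOCl = 1 / (1 + 0.9772) = 0.5058.
HOCl = 0.5058 × 1.08 ppm = 0.5462 ppm.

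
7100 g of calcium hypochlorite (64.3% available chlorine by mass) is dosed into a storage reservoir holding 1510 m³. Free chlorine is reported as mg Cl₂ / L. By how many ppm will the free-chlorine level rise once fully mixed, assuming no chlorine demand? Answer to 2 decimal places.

3.02 ppm

Volume: 1510 m³ = 1,510,000 L.
Available chlorine delivered: 7100 g × 0.643 = 4565 g as Cl₂.
Concentration rise: 4565 g / 1,510,000 L = 3.023 mg/L = 3.02 ppm.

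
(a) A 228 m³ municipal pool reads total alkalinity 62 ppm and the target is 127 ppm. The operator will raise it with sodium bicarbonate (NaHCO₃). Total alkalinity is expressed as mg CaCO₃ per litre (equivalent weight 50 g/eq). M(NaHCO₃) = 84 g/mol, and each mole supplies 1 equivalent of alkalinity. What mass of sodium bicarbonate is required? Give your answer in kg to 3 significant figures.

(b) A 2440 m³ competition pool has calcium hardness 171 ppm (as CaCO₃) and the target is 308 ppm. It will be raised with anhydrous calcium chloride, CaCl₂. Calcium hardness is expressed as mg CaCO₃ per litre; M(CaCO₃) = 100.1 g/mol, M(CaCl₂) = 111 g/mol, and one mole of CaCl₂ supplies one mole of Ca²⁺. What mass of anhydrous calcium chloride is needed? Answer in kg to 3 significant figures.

(a) Volume: 228 m³ = 228,000 L.
(a) Alkalinity to add: (127 − 62) = 65 mg/L as CaCO₃ × 228,000 L = 14,820 g as CaCO₃.
(a) Equivalents: 14,820 g ÷ 50 g/eq = 296.4 eq.
(a) NaHCO₃ supplies 1 eq per mole → 296.4 mol.
(a) Mass: 296.4 mol × 84 g/mol = 24,900 g.

(b) Volume: 2440 m³ = 2,440,000 L.
(b) Hardness to add: (308 − 171) = 137 mg/L as CaCO₃ × 2,440,000 L = 334,300 g as CaCO₃.
(b) Moles of Ca²⁺ (1 mol Ca²⁺ ≡ 1 mol CaCO₃): 334,300 / 100.1 g/mol = 3339 mol.
(b) Mass of CaCl₂: 3339 × 111 = 370,700 g.

(a) 24.9 kg; (b) 371 kg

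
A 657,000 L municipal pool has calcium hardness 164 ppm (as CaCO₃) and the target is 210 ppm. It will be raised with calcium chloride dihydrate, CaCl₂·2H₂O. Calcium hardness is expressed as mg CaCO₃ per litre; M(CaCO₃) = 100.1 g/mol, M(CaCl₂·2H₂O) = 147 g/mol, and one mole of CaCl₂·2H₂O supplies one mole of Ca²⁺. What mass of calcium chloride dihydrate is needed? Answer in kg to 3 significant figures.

Hardness to add: (210 − 164) = 46 mg/L as CaCO₃ × 657,000 L = 30,220 g as CaCO₃.
Moles of Ca²⁺ (1 mol Ca²⁺ ≡ 1 mol CaCO₃): 30,220 / 100.1 g/mol = 301.9 mol.
Mass of CaCl₂·2H₂O: 301.9 × 147 = 44,380 g.

44.4 kg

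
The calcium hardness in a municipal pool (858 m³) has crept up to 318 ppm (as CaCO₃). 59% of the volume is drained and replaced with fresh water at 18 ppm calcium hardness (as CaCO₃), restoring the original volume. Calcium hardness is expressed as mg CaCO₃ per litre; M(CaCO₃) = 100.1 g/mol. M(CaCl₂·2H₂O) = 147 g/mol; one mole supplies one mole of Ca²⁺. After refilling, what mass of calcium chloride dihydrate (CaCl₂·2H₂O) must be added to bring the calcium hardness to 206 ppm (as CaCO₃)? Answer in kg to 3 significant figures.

Volume: 858 m³ = 858,000 L.
After draining 59% and refilling: 318 × 0.41 + 18 × 0.59 = 141 ppm.
Deficit to target: 206 − 141 = 65 mg/L.
As CaCO₃: 65 mg/L × 858,000 L = 55,770 g; ÷ 100.1 = 557.1 mol Ca²⁺.
Mass: 557.1 × 147 = 81,900 g.

81.9 kg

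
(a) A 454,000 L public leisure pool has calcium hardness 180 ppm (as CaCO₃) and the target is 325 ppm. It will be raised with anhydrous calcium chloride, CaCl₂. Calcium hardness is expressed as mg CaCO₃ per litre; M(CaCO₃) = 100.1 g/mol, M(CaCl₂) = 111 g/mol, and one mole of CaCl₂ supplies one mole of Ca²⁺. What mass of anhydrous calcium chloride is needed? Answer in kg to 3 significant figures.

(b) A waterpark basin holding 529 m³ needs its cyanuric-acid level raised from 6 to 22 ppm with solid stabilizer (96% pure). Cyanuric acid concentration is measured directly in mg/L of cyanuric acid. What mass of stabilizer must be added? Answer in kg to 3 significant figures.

(a) Hardness to add: (325 − 180) = 145 mg/L as CaCO₃ × 454,000 L = 65,830 g as CaCO₃.
(a) Moles of Ca²⁺ (1 mol Ca²⁺ ≡ 1 mol CaCO₃): 65,830 / 100.1 g/mol = 657.6 mol.
(a) Mass of CaCl₂: 657.6 × 111 = 73,000 g.

(b) Volume: 529 m³ = 529,000 L.
(b) CYA to add: (22 − 6) = 16 mg/L × 529,000 L = 8464 g cyanuric acid.
(b) At 96% purity: 8464 / 0.96 = 8817 g product.

(a) 73.0 kg; (b) 8.82 kg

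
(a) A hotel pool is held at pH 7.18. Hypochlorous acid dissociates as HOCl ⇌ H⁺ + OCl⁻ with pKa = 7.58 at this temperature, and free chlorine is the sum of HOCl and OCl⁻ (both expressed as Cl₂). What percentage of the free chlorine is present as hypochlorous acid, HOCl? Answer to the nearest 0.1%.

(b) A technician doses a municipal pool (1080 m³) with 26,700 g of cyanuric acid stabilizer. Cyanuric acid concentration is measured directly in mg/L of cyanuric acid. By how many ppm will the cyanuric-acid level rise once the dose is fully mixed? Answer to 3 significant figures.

(a) [OCl⁻]/[HOCl] = 10^(pH − pKa) = 10^(7.18 − 7.58) = 10^-0.40 = 0.3981.
(a) Fraction as HOCl = 1 / (1 + 0.3981) = 0.7153.

(b) Volume: 1080 m³ = 1,080,000 L.
(b) Rise: 26,700 g / 1,080,000 L × 1000 = 24.72 mg/L.

(a) 71.5%; (b) 24.7 ppm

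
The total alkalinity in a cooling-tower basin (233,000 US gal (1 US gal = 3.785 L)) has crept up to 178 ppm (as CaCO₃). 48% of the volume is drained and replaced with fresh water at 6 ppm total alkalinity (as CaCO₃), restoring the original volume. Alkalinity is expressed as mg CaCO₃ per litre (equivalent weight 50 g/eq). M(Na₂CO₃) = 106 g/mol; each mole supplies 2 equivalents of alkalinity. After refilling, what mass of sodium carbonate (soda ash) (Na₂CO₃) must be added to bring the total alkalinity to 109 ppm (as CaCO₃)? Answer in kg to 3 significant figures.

12.7 kg

Volume: 233,000 US gal × 3.785 L/gal = 881,905 L.
After draining 48% and refilling: 178 × 0.52 + 6 × 0.48 = 95.44 ppm.
Deficit to target: 109 − 95.44 = 13.56 mg/L.
As CaCO₃: 13.56 mg/L × 881,905 L = 11,960 g; ÷ 50 g/eq ÷ 2 = 119.6 mol Na₂CO₃.
Mass: 119.6 × 106 = 12,680 g.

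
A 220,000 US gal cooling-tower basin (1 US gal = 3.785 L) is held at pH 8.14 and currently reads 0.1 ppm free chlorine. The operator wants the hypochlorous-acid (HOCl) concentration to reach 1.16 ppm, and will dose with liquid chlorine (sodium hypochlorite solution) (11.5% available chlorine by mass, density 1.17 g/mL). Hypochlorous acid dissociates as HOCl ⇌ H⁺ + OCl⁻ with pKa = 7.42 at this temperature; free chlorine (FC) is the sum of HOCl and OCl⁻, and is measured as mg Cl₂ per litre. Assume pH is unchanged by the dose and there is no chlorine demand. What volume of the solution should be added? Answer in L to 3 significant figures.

Volume: 220,000 US gal × 3.785 L/gal = 832,700 L.
[OCl⁻]/[HOCl] = 10^(pH − pKa) = 10^(8.14 − 7.42) = 5.248; fraction as HOCl = 1/(1 + 5.248) = 0.16.
Free chlorine required for 1.16 ppm HOCl: 1.16 / 0.16 = 7.248 ppm.
FC to add: 7.248 − 0.1 = 7.148 mg/L as Cl₂.
Cl₂ equivalent: 7.148 mg/L × 832,700 L = 5952 g.
Product at 11.5% available Cl: 5952 / 0.115 = 51,760 g.
Volume: 51,760 g ÷ 1.17 g/mL = 44,240 mL.

44.2 L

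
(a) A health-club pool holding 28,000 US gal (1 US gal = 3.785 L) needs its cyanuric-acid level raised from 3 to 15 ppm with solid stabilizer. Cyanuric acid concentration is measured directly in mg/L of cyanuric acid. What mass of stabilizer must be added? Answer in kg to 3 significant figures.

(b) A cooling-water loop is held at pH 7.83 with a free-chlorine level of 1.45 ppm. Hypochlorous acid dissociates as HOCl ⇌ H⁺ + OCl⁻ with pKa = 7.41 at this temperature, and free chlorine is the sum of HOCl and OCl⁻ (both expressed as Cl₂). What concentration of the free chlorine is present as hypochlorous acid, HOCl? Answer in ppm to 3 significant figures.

(a) 1.27 kg; (b) 0.399 ppm

(a) Volume: 28,000 US gal × 3.785 L/gal = 105,980 L.
(a) CYA to add: (15 − 3) = 12 mg/L × 105,980 L = 1272 g cyanuric acid.

(b) [OCl⁻]/[HOCl] = 10^(pH − pKa) = 10^(7.83 − 7.41) = 10^0.42 = 2.63.
(b) Fraction as HOCl = 1 / (1 + 2.63) = 0.2755.
(b) HOCl = 0.2755 × 1.45 ppm = 0.3994 ppm.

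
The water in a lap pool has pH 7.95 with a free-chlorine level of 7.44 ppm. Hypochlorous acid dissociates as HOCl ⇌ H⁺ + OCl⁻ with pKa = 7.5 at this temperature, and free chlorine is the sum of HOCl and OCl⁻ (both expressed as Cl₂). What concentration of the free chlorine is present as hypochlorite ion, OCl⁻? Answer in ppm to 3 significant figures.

[OCl⁻]/[HOCl] = 10^(pH − pKa) = 10^(7.95 − 7.5) = 10^0.45 = 2.818.
Fraction as HOCl = 1 / (1 + 2.818) = 0.2619.
OCl⁻ = (1 − 0.2619) × 7.44 ppm = 5.492 ppm.

5.49 ppm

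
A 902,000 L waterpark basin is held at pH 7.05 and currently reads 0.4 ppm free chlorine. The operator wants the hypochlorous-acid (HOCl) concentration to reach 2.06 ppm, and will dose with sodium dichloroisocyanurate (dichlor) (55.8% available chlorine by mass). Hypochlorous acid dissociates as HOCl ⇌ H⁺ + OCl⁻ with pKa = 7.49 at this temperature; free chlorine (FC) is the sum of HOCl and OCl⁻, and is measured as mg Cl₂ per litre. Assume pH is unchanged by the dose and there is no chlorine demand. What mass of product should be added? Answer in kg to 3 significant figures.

[OCl⁻]/[HOCl] = 10^(pH − pKa) = 10^(7.05 − 7.49) = 0.3631; fraction as HOCl = 1/(1 + 0.3631) = 0.7336.
Free chlorine required for 2.06 ppm HOCl: 2.06 / 0.7336 = 2.808 ppm.
FC to add: 2.808 − 0.4 = 2.408 mg/L as Cl₂.
Cl₂ equivalent: 2.408 mg/L × 902,000 L = 2172 g.
Product at 55.8% available Cl: 2172 / 0.558 = 3892 g.

3.89 kg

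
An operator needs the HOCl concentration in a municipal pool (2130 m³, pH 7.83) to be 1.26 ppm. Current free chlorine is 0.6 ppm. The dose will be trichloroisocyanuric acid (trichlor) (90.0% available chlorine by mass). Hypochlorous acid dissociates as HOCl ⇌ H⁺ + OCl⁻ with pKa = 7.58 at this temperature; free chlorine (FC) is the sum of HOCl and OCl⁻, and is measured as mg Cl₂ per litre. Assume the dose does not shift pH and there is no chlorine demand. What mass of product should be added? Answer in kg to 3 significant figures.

6.86 kg

Volume: 2130 m³ = 2,130,000 L.
[OCl⁻]/[HOCl] = 10^(pH − pKa) = 10^(7.83 − 7.58) = 1.778; fraction as HOCl = 1/(1 + 1.778) = 0.3599.
Free chlorine required for 1.26 ppm HOCl: 1.26 / 0.3599 = 3.501 ppm.
FC to add: 3.501 − 0.6 = 2.901 mg/L as Cl₂.
Cl₂ equivalent: 2.901 mg/L × 2,130,000 L = 6178 g.
Product at 90.0% available Cl: 6178 / 0.9 = 6865 g.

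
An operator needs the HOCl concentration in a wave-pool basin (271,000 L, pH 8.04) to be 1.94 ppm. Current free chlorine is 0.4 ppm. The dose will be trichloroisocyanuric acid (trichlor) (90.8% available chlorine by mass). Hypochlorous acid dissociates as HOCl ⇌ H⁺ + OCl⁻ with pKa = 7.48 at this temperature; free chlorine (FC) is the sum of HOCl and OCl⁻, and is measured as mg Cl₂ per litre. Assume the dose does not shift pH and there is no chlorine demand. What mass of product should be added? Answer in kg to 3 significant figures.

2.56 kg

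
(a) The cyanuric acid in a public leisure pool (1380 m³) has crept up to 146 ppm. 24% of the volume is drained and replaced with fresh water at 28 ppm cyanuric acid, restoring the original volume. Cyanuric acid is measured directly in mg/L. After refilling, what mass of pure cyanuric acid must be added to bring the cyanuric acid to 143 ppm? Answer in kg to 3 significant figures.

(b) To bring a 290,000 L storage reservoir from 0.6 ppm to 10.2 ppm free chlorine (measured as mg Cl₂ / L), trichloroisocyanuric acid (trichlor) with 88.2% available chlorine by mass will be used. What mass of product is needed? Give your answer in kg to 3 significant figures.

(a) 34.9 kg; (b) 3.16 kg

(a) Volume: 1380 m³ = 1,380,000 L.
(a) After draining 24% and refilling: 146 × 0.76 + 28 × 0.24 = 117.68 ppm.
(a) Deficit to target: 143 − 117.68 = 25.32 mg/L.
(a) Mass: 25.32 mg/L × 1,380,000 L = 34,940 g cyanuric acid.

(b) Chlorine deficit: 10.2 − 0.6 = 9.6 ppm = 9.6 mg/L as Cl₂.
(b) Cl₂ equivalent needed: 9.6 mg/L × 290,000 L = 2,784,000 mg = 2784 g.
(b) Product at 88.2% available chlorine: 2784 / 0.882 = 3156 g.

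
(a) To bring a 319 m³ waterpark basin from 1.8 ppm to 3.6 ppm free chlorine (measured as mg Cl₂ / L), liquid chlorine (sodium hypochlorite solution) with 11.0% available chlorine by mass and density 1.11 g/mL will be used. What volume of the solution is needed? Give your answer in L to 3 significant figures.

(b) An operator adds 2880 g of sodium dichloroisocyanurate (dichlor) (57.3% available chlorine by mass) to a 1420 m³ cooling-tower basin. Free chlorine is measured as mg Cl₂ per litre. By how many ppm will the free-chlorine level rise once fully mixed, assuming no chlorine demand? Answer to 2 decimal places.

(a) 4.70 L; (b) 1.16 ppm

(a) Volume: 319 m³ = 319,000 L.
(a) Chlorine deficit: 3.6 − 1.8 = 1.8 ppm = 1.8 mg/L as Cl₂.
(a) Cl₂ equivalent needed: 1.8 mg/L × 319,000 L = 574,200 mg = 574.2 g.
(a) Product at 11.0% available chlorine: 574.2 / 0.11 = 5220 g.
(a) Volume at density 1.11 g/mL: 5220 g ÷ 1.11 g/mL = 4703 mL.

(b) Volume: 1420 m³ = 1,420,000 L.
(b) Available chlorine delivered: 2880 g × 0.573 = 1650 g as Cl₂.
(b) Concentration rise: 1650 g / 1,420,000 L = 1.162 mg/L = 1.16 ppm.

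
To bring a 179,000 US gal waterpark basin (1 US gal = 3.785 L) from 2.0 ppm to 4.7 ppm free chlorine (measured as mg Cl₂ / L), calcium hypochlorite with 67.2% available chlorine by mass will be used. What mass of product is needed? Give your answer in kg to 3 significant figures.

Volume: 179,000 US gal × 3.785 L/gal = 677,515 L.
Chlorine deficit: 4.7 − 2.0 = 2.7 ppm = 2.7 mg/L as Cl₂.
Cl₂ equivalent needed: 2.7 mg/L × 677,515 L = 1,829,000 mg = 1829 g.
Product at 67.2% available chlorine: 1829 / 0.672 = 2722 g.

2.72 kg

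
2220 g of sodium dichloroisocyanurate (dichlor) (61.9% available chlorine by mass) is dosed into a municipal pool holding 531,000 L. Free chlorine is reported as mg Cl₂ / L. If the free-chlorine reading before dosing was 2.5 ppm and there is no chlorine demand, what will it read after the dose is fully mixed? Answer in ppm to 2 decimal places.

5.09 ppm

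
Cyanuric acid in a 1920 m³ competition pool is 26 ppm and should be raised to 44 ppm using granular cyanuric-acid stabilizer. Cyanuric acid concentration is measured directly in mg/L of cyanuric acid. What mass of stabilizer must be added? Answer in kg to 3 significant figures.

Volume: 1920 m³ = 1,920,000 L.
CYA to add: (44 − 26) = 18 mg/L × 1,920,000 L = 34,560 g cyanuric acid.

34.6 kg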